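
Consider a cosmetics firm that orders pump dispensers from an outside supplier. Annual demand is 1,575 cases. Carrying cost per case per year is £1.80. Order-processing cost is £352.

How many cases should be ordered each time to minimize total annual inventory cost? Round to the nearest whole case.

Optimal lot size Q* = (2 × 1,575 × £352 / £1.8)^½ ≈ 784.86

785 cases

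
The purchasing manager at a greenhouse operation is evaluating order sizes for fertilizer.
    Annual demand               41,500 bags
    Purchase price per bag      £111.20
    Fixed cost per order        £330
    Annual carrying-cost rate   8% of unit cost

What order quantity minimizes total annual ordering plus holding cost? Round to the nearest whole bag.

Carrying cost H = £111.2 × 8% = £8.8960/bag/yr
Optimal lot size Q* = (2 × 41,500 × £330 / £8.896)^½ ≈ 1,754.68

1,755 bags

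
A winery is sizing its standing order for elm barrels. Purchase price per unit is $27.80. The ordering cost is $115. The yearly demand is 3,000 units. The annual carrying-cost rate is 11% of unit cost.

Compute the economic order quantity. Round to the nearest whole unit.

Carrying cost H = $27.8 × 11% = $3.0580/unit/yr
EOQ = √(2DS/H) = √(2 × 3,000 × 115 / 3.058)
    = √(225,637.67) ≈ 475.01

475 units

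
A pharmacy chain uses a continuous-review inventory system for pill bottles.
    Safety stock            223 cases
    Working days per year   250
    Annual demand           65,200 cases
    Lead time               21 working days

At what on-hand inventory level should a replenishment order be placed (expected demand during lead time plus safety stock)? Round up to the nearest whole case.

Daily demand d = 65,200 / 250 = 260.800 cases/day
Demand during lead time = 260.800 × 21 = 5,476.80
Reorder point = 5,476.80 + 223 = 5,699.80 → round up

5,700 cases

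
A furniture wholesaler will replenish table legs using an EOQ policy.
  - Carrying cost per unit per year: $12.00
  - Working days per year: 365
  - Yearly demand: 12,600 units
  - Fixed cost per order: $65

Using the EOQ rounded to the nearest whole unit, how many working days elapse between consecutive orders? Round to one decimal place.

Q* = √(2·D·S / H) = √(2·12,600·65 / 12) = √136,500.0 ≈ 369.46 → Q = 369 units
T = Q/D × 365 days = 369/12,600 × 365 = 10.689 days

10.7 days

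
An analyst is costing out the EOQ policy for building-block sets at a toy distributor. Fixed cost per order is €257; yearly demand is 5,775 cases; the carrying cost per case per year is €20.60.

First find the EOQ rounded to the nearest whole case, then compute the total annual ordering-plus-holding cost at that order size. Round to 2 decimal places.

Q* = √(2·D·S / H) = √(2·5,775·257 / 20.6) = √144,094.7 ≈ 379.60 → Q = 380 cases
Orders/yr = 5,775/380 = 15.197; ordering cost = 15.197 × €257 = €3,905.72
Average inventory = 380/2 = 190; holding cost = 190 × €20.6 = €3,914.00
Total = €3,905.72 + €3,914.00 = €7,819.72

€7,819.72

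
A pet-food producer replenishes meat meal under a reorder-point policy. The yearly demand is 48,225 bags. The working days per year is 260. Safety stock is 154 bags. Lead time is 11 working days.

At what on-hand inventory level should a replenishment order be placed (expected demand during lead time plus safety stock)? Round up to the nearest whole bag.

2,195 bags

Daily demand d = 48,225 / 260 = 185.481 bags/day
Demand during lead time = 185.481 × 11 = 2,040.29
Reorder point = 2,040.29 + 154 = 2,194.29 → round up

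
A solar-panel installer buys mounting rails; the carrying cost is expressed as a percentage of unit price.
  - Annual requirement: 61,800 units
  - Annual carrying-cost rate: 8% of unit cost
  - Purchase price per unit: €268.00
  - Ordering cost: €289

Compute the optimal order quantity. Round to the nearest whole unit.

1,291 units

Holding cost per unit per year: H = 8% × €268 = €21.4400
Q* = √(2·D·S / H) = √(2·61,800·289 / 21.44) = √1,666,063.4 ≈ 1,290.76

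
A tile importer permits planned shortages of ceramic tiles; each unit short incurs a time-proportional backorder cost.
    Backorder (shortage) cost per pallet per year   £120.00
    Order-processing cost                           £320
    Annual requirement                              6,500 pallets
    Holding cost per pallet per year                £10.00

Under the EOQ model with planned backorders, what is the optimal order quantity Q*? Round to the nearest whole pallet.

671 pallets

Basic EOQ = √(2·6,500·320/10) = 644.981
Backorder adjustment √((H+b)/b) = √((10+120)/120) = 1.0408
Q* = 644.981 × 1.0408 ≈ 671.32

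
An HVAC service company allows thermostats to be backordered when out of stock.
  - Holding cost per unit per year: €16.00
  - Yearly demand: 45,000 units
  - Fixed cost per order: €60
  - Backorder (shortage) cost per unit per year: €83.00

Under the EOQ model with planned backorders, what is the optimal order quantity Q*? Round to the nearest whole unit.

Basic EOQ = √(2·45,000·60/16) = 580.948
Backorder adjustment √((H+b)/b) = √((16+83)/83) = 1.0921
Q* = 580.948 × 1.0921 ≈ 634.48

634 units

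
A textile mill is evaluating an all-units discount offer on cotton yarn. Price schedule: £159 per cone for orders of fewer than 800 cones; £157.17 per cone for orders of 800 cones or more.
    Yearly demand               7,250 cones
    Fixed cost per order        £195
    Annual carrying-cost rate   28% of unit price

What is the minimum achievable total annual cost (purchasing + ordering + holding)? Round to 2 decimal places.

£1,158,852.73

H₁ = 28%×£159 = £44.5200;  H₂ = 28%×£157.17 = £44.0076
EOQ₁ = √(2×7,250×195/44.5200) = 252.01  (< 800, feasible at tier 1)
EOQ₂ = √(2×7,250×195/44.0076) = 253.48  (< 800 → use Q = 800 at tier-2 price)
TC(tier 1 (EOQ₁), Q≈252.0) = £1,163,969.64
TC(tier 2, Q≈800.0) = £1,158,852.73
Minimum at tier 2: £1,158,852.73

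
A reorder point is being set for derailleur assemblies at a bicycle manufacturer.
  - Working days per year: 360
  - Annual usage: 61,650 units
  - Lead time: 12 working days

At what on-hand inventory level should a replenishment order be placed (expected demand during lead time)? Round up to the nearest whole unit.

2,055 units

Daily demand d = 61,650 / 360 = 171.250 units/day
Demand during lead time = 171.250 × 12 = 2,055.00
Reorder point = 2,055.00 → round up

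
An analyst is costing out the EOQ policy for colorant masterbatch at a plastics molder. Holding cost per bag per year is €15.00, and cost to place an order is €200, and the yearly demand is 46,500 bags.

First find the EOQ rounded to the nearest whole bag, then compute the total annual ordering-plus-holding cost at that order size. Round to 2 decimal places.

€16,703.29

EOQ = √(2DS/H) = √(2 × 46,500 × 200 / 15)
    = √(1,240,000.00) ≈ 1,113.55 → Q = 1,114 bags
Annual ordering cost = (D/Q)·S = (46,500/1,114) × 200 = €8,348.29
Annual holding cost  = (Q/2)·H = (1,114/2) × 15 = €8,355.00
Total = €8,348.29 + €8,355.00 = €16,703.29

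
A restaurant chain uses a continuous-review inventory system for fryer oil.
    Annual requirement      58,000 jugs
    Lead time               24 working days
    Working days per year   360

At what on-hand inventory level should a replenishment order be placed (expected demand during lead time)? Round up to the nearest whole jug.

Daily demand d = 58,000 / 360 = 161.111 jugs/day
Demand during lead time = 161.111 × 24 = 3,866.67
Reorder point = 3,866.67 → round up

3,867 jugs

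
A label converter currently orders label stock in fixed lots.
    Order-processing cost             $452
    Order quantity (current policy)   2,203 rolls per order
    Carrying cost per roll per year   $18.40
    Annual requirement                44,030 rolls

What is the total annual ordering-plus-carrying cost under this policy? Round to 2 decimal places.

Orders/yr = 44,030/2,203 = 19.986; ordering cost = 19.986 × $452 = $9,033.84
Average inventory = 2,203/2 = 1101.5; holding cost = 1101.5 × $18.4 = $20,267.60
Total = $9,033.84 + $20,267.60 = $29,301.44

$29,301.44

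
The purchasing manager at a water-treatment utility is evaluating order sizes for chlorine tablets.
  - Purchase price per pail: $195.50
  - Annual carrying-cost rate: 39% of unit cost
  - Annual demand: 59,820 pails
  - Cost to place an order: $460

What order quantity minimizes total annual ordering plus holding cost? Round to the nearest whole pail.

Carrying cost H = $195.5 × 39% = $76.2450/pail/yr
Optimal lot size Q* = (2 × 59,820 × $460 / $76.245)^½ ≈ 849.59

850 pails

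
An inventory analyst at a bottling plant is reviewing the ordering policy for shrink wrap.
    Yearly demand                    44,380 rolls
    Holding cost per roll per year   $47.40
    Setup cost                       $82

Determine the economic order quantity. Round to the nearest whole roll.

392 rolls

Q* = √(2·D·S / H) = √(2·44,380·82 / 47.4) = √153,551.1 ≈ 391.86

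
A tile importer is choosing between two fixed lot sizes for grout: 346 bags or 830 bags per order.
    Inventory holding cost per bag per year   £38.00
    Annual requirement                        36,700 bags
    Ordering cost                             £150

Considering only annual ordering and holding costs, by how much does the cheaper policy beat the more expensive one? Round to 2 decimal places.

£81.87

Annual cost at Q: ordering D·S/Q plus holding Q·H/2.
TC(346) = (36,700/346)×150 + (346/2)×38 = £22,484.40
TC(830) = (36,700/830)×150 + (830/2)×38 = £22,402.53
Lots of 830 are cheaper by £81.87.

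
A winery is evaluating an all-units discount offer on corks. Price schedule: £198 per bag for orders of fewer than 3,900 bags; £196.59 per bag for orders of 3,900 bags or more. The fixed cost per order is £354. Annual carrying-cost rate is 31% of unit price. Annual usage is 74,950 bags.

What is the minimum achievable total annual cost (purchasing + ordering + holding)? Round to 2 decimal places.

£14,860,062.31

H₁ = 31%×£198 = £61.3800;  H₂ = 31%×£196.59 = £60.9429
EOQ₁ = √(2×74,950×354/61.3800) = 929.80  (< 3,900, feasible at tier 1)
EOQ₂ = √(2×74,950×354/60.9429) = 933.13  (< 3,900 → use Q = 3,900 at tier-2 price)
TC(tier 1 (EOQ₁), Q≈929.8) = £14,897,171.05
TC(tier 2, Q≈3,900.0) = £14,860,062.31
Minimum at tier 2: £14,860,062.31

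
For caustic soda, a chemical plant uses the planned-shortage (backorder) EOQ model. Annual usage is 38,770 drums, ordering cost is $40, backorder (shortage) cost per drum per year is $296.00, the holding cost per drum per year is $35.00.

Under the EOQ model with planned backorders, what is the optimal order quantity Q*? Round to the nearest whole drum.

Q* = √(2DS/H) · √((H + b)/b)
   = √(2 × 38,770 × 40 / 35) · √((35 + 296) / 296)
   = 297.686 × 1.0575 ≈ 314.79

315 drums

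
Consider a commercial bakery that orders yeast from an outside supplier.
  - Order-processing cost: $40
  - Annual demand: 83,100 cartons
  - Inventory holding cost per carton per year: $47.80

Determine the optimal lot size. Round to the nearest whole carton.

373 cartons

Q* = √(2·D·S / H) = √(2·83,100·40 / 47.8) = √139,079.5 ≈ 372.93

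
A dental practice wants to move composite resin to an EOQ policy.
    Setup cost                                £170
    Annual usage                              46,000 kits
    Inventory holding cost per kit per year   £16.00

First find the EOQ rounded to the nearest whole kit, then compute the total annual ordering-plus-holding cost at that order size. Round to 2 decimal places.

Optimal lot size Q* = (2 × 46,000 × £170 / £16)^½ ≈ 988.69 → Q = 989 kits
Annual ordering cost = (D/Q)·S = (46,000/989) × 170 = £7,906.98
Annual holding cost  = (Q/2)·H = (989/2) × 16 = £7,912.00
Total = £7,906.98 + £7,912.00 = £15,818.98

£15,818.98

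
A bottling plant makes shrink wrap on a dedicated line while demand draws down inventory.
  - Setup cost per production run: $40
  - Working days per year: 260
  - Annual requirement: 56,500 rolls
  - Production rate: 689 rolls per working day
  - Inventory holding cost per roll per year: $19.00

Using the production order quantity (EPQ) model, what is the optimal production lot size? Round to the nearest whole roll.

Daily demand d = 56,500/260 = 217.308; p = 689; 1 − d/p = 0.68460
EPQ = √(2DS / (H(1 − d/p)))
    = √(2 × 56,500 × 40 / (19 × 0.68460)) ≈ 589.48

589 rolls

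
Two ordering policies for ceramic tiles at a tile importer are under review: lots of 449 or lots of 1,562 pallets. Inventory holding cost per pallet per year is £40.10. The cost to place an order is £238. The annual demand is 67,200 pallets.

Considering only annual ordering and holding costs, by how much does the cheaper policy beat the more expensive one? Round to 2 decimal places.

£3,065.66

TC(Q) = (D/Q)S + (Q/2)H
TC(449) = (67,200/449)×238 + (449/2)×40.1 = £44,622.94
TC(1,562) = (67,200/1,562)×238 + (1,562/2)×40.1 = £41,557.28
Lots of 1,562 are cheaper by £3,065.66.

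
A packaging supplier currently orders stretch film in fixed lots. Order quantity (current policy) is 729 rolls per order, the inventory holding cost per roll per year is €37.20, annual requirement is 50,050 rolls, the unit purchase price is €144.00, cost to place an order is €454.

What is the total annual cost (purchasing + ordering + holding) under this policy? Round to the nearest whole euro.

€7,251,929

Annual ordering cost = (D/Q)·S = (50,050/729) × 454 = €31,169.68
Annual holding cost  = (Q/2)·H = (729/2) × 37.2 = €13,559.40
Purchase cost = D·C = 50,050 × 144 = €7,207,200.00
Total = €31,169.68 + €13,559.40 + €7,207,200.00 = €7,251,929.08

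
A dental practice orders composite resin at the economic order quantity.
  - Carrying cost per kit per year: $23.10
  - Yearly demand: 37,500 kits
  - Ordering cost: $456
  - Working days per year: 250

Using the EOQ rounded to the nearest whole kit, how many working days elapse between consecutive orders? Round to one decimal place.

8.1 days

EOQ = √(2DS/H) = √(2 × 37,500 × 456 / 23.1)
    = √(1,480,519.48) ≈ 1,216.77 → Q = 1,217 kits
Cycle time = (working days × Q)/D = (250 × 1,217) / 37,500 = 8.113 days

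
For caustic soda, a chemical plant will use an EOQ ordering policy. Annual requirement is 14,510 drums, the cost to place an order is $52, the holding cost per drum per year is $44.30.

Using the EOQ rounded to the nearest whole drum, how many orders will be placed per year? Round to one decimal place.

78.4 orders per year

EOQ = √(2DS/H) = √(2 × 14,510 × 52 / 44.3)
    = √(34,064.11) ≈ 184.56 → Q = 185
Orders per year = D/Q = 14,510 / 185 = 78.432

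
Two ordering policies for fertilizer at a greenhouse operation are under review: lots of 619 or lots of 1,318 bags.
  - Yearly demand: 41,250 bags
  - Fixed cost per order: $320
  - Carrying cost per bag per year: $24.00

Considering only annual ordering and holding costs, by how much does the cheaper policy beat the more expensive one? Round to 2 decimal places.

$2,921.54

Annual cost at Q: ordering D·S/Q plus holding Q·H/2.
TC(619) = (41,250/619)×320 + (619/2)×24 = $28,752.72
TC(1,318) = (41,250/1,318)×320 + (1,318/2)×24 = $25,831.17
|ΔTC| = |$28,752.72 − $25,831.17| = $2,921.54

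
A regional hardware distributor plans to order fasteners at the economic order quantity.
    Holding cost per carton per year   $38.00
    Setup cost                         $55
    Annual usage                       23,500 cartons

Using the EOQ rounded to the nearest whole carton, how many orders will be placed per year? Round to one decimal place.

90.0 orders per year

Q* = √(2·D·S / H) = √(2·23,500·55 / 38) = √68,026.3 ≈ 260.82 → Q = 261
Orders per year = D/Q = 23,500 / 261 = 90.038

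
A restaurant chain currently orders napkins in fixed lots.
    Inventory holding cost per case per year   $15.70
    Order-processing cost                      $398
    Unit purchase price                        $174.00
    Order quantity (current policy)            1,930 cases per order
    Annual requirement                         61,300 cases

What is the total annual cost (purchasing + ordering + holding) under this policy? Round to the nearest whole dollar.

Orders/yr = 61,300/1,930 = 31.762; ordering cost = 31.762 × $398 = $12,641.14
Average inventory = 1,930/2 = 965; holding cost = 965 × $15.7 = $15,150.50
Purchase cost = D·C = 61,300 × 174 = $10,666,200.00
Total = $12,641.14 + $15,150.50 + $10,666,200.00 = $10,693,991.64

$10,693,992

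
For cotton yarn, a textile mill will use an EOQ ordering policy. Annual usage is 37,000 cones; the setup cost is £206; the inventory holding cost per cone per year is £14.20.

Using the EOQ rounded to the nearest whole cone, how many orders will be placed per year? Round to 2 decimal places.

35.71 orders per year

2DS/H = 2·37,000·206/14.2 = 1,073,521.13
EOQ = √1,073,521.13 ≈ 1,036.11 → Q = 1,036
Orders per year = D/Q = 37,000 / 1,036 = 35.714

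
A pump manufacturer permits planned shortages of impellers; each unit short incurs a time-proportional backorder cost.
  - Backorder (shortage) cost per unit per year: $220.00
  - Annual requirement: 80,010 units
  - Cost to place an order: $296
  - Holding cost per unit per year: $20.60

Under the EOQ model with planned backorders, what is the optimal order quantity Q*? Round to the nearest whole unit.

Basic EOQ = √(2·80,010·296/20.6) = 1,516.350
Backorder adjustment √((H+b)/b) = √((20.6+220)/220) = 1.0458
Q* = 1,516.350 × 1.0458 ≈ 1,585.75

1,586 units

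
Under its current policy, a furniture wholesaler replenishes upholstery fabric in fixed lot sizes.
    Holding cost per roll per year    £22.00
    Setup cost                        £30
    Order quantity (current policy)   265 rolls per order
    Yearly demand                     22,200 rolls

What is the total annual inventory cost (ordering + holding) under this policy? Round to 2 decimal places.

£5,428.21

Annual ordering cost = (D/Q)·S = (22,200/265) × 30 = £2,513.21
Annual holding cost  = (Q/2)·H = (265/2) × 22 = £2,915.00
Total = £2,513.21 + £2,915.00 = £5,428.21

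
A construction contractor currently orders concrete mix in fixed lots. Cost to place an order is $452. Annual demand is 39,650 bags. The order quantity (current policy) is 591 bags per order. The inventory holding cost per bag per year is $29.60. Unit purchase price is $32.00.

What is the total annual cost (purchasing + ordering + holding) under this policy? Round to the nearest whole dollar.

Orders/yr = 39,650/591 = 67.090; ordering cost = 67.090 × $452 = $30,324.53
Average inventory = 591/2 = 295.5; holding cost = 295.5 × $29.6 = $8,746.80
Purchase cost = D·C = 39,650 × 32 = $1,268,800.00
Total = $30,324.53 + $8,746.80 + $1,268,800.00 = $1,307,871.33

$1,307,871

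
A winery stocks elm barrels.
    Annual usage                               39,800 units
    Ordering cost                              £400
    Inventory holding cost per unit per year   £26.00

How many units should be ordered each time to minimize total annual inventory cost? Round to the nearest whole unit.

1,107 units

Optimal lot size Q* = (2 × 39,800 × £400 / £26)^½ ≈ 1,106.62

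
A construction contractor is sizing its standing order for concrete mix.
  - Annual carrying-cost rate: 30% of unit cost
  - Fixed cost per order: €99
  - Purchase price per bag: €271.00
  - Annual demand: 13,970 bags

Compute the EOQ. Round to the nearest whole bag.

184 bags

H = i·C = 0.3 × €271 = €81.3000 per bag-year
2DS/H = 2·13,970·99/81.3 = 34,022.88
EOQ = √34,022.88 ≈ 184.45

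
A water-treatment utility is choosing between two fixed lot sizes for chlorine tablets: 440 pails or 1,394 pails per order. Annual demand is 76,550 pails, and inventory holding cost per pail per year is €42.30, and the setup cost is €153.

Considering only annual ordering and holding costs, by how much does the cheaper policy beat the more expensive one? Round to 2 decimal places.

€1,960.41

For each Q, cost = (D/Q)·S + (Q/2)·H.
TC(440) = (76,550/440)×153 + (440/2)×42.3 = €35,924.52
TC(1,394) = (76,550/1,394)×153 + (1,394/2)×42.3 = €37,884.93
Lots of 440 are cheaper by €1,960.41.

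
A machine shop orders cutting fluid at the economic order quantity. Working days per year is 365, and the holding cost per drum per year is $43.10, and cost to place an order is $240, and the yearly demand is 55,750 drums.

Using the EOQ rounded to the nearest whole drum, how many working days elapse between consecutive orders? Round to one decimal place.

5.2 days

2DS/H = 2·55,750·240/43.1 = 620,881.67
EOQ = √620,881.67 ≈ 787.96 → Q = 788 drums
Cycle time = (working days × Q)/D = (365 × 788) / 55,750 = 5.159 days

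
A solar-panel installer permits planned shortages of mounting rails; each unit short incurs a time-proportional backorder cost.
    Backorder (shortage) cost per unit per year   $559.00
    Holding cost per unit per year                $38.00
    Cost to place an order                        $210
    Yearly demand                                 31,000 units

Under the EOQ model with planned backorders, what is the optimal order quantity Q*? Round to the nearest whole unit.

Basic EOQ = √(2·31,000·210/38) = 585.347
Backorder adjustment √((H+b)/b) = √((38+559)/559) = 1.0334
Q* = 585.347 × 1.0334 ≈ 604.92

605 units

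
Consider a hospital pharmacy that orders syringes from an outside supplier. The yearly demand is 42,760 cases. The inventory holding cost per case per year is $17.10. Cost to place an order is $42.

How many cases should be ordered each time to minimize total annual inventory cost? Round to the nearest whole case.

458 cases

Q* = √(2·D·S / H) = √(2·42,760·42 / 17.1) = √210,049.1 ≈ 458.31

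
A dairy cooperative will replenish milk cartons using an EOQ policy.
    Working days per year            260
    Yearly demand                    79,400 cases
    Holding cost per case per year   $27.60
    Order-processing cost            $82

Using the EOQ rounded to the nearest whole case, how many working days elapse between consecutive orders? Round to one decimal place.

2.2 days

2DS/H = 2·79,400·82/27.6 = 471,797.10
EOQ = √471,797.10 ≈ 686.87 → Q = 687 cases
T = Q/D × 260 days = 687/79,400 × 260 = 2.250 days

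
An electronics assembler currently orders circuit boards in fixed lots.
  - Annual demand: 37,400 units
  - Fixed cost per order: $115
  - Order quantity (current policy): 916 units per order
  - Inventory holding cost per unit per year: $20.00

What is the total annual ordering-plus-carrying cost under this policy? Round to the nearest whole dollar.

Ordering: D/Q × S = 37,400/916 × $115 = $4,695.41
Holding:  Q/2 × H = 916/2 × $20 = $9,160.00
Total = $4,695.41 + $9,160.00 = $13,855.41

$13,855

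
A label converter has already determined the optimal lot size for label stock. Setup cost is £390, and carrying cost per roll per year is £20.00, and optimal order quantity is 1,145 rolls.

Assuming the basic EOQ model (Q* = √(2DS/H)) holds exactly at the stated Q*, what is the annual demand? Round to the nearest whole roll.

33,616 rolls per year

From Q* = √(2DS/H) ⇒ Q*² = 2DS/H.
D = Q²H / (2S) = 1,145² × 20 / (2 × 390) = 33,616.03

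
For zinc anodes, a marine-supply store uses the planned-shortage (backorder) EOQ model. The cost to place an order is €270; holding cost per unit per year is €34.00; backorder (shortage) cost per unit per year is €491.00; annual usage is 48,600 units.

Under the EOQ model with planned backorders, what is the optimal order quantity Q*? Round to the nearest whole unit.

Q* = √(2DS/H) · √((H + b)/b)
   = √(2 × 48,600 × 270 / 34) · √((34 + 491) / 491)
   = 878.568 × 1.0340 ≈ 908.48

908 units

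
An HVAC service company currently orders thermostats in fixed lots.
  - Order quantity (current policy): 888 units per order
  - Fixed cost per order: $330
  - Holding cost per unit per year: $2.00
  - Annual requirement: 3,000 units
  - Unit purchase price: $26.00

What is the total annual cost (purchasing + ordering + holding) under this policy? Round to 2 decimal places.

$80,002.86

Orders/yr = 3,000/888 = 3.378; ordering cost = 3.378 × $330 = $1,114.86
Average inventory = 888/2 = 444; holding cost = 444 × $2 = $888.00
Purchase cost = D·C = 3,000 × 26 = $78,000.00
Total = $1,114.86 + $888.00 + $78,000.00 = $80,002.86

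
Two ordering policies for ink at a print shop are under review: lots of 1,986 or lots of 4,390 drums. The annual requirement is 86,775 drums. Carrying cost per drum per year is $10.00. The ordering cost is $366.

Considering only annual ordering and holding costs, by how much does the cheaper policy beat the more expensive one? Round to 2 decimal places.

$3,262.78

Annual cost at Q: ordering D·S/Q plus holding Q·H/2.
TC(1,986) = (86,775/1,986)×366 + (1,986/2)×10 = $25,921.77
TC(4,390) = (86,775/4,390)×366 + (4,390/2)×10 = $29,184.54
Cheaper: Q = 1,986.  Difference = $3,262.78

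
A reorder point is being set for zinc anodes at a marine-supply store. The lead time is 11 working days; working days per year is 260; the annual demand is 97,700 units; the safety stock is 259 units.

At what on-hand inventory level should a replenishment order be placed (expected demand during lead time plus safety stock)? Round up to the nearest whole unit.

Daily demand d = 97,700 / 260 = 375.769 units/day
Demand during lead time = 375.769 × 11 = 4,133.46
Reorder point = 4,133.46 + 259 = 4,392.46 → round up

4,393 units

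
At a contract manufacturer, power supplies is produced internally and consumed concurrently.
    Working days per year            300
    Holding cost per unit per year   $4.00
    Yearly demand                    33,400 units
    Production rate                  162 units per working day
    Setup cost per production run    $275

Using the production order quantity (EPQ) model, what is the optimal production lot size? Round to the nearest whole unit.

3,832 units

d = 33,400/300 = 111.3333 units/day;  effective holding cost H(1 − d/p) = 4·(1 − 111.3333/162) = 1.25103
Q* = √(2DS / H_eff) = √(2·33,400·275 / 1.25103) ≈ 3,831.96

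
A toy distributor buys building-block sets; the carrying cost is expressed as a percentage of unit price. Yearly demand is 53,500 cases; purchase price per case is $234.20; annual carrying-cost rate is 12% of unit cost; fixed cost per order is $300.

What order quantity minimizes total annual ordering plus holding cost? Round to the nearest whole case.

Carrying cost H = $234.2 × 12% = $28.1040/case/yr
2DS/H = 2·53,500·300/28.104 = 1,142,186.17
EOQ = √1,142,186.17 ≈ 1,068.73

1,069 cases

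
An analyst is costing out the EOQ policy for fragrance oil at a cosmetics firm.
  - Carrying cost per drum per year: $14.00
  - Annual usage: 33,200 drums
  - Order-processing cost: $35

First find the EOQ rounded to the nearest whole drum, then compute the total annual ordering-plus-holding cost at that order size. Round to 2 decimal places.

Q* = √(2·D·S / H) = √(2·33,200·35 / 14) = √166,000.0 ≈ 407.43 → Q = 407 drums
Orders/yr = 33,200/407 = 81.572; ordering cost = 81.572 × $35 = $2,855.04
Average inventory = 407/2 = 203.5; holding cost = 203.5 × $14 = $2,849.00
Total = $2,855.04 + $2,849.00 = $5,704.04

$5,704.04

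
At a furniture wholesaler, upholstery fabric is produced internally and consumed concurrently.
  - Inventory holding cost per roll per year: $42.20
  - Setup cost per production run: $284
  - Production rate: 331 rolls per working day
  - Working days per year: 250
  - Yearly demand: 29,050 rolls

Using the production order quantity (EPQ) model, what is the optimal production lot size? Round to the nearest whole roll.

776 rolls

Daily demand d = 29,050/250 = 116.200; p = 331; 1 − d/p = 0.64894
EPQ = √(2DS / (H(1 − d/p)))
    = √(2 × 29,050 × 284 / (42.2 × 0.64894)) ≈ 776.23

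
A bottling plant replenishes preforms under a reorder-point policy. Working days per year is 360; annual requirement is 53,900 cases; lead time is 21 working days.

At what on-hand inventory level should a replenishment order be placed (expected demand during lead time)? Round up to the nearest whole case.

3,145 cases

Daily demand d = 53,900 / 360 = 149.722 cases/day
Demand during lead time = 149.722 × 21 = 3,144.17
Reorder point = 3,144.17 → round up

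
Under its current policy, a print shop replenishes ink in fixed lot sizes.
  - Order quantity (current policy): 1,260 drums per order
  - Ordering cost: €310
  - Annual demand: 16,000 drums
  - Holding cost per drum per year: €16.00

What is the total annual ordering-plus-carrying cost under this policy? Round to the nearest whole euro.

Orders/yr = 16,000/1,260 = 12.698; ordering cost = 12.698 × €310 = €3,936.51
Average inventory = 1,260/2 = 630; holding cost = 630 × €16 = €10,080.00
Total = €3,936.51 + €10,080.00 = €14,016.51

€14,017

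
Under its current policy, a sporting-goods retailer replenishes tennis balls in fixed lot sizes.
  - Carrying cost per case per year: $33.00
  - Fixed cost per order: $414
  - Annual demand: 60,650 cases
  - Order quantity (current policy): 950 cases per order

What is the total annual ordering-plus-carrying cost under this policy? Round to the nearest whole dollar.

Orders/yr = 60,650/950 = 63.842; ordering cost = 63.842 × $414 = $26,430.63
Average inventory = 950/2 = 475; holding cost = 475 × $33 = $15,675.00
Total = $26,430.63 + $15,675.00 = $42,105.63

$42,106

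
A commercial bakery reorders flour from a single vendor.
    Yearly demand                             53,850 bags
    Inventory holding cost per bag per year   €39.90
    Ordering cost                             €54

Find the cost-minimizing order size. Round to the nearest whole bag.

Optimal lot size Q* = (2 × 53,850 × €54 / €39.9)^½ ≈ 381.78

382 bags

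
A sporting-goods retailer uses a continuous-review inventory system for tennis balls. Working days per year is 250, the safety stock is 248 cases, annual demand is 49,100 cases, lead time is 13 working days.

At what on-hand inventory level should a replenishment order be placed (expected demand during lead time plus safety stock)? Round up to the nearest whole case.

2,802 cases

Daily demand d = 49,100 / 250 = 196.400 cases/day
Demand during lead time = 196.400 × 13 = 2,553.20
Reorder point = 2,553.20 + 248 = 2,801.20 → round up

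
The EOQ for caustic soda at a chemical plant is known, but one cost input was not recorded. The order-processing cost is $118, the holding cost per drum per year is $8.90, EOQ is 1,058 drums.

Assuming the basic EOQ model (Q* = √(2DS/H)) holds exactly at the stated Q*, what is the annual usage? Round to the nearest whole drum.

42,213 drums per year

EOQ relation: Q² = 2DS/H, so rearrange for the unknown.
D = Q²H / (2S) = 1,058² × 8.9 / (2 × 118) = 42,213.30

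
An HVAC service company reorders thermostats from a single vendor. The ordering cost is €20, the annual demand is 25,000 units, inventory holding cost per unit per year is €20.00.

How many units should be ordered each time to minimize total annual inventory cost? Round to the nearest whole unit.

224 units

EOQ = √(2DS/H) = √(2 × 25,000 × 20 / 20)
    = √(50,000.00) ≈ 223.61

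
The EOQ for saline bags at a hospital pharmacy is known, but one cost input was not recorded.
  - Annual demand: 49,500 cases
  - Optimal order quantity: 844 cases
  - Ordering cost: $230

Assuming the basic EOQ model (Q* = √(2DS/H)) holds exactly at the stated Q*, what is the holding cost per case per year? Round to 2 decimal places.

From Q* = √(2DS/H) ⇒ Q*² = 2DS/H.
H = 2DS / Q² = 2 × 49,500 × 230 / 844² = 31.9653

$31.97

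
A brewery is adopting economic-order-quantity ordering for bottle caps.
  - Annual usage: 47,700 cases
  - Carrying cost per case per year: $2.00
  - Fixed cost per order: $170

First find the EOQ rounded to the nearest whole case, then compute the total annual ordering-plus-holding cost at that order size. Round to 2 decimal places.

EOQ = √(2DS/H) = √(2 × 47,700 × 170 / 2)
    = √(8,109,000.00) ≈ 2,847.63 → Q = 2,848 cases
Annual ordering cost = (D/Q)·S = (47,700/2,848) × 170 = $2,847.26
Annual holding cost  = (Q/2)·H = (2,848/2) × 2 = $2,848.00
Total = $2,847.26 + $2,848.00 = $5,695.26

$5,695.26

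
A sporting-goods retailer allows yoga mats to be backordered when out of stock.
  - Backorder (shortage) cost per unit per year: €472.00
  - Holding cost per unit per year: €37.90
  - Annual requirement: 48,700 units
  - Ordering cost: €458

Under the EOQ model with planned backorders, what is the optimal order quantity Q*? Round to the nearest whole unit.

1,128 units

Q* = √(2DS/H) · √((H + b)/b)
   = √(2 × 48,700 × 458 / 37.9) · √((37.9 + 472) / 472)
   = 1,084.907 × 1.0394 ≈ 1,127.62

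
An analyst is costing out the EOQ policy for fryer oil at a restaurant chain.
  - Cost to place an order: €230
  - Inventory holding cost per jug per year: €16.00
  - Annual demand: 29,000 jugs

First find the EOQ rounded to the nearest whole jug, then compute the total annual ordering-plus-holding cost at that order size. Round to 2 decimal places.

Q* = √(2·D·S / H) = √(2·29,000·230 / 16) = √833,750.0 ≈ 913.10 → Q = 913 jugs
Orders/yr = 29,000/913 = 31.763; ordering cost = 31.763 × €230 = €7,305.59
Average inventory = 913/2 = 456.5; holding cost = 456.5 × €16 = €7,304.00
Total = €7,305.59 + €7,304.00 = €14,609.59

€14,609.59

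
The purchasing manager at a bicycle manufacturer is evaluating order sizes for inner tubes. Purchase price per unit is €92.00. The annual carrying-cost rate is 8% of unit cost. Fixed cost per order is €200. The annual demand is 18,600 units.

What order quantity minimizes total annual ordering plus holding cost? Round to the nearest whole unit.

1,005 units

Carrying cost H = €92 × 8% = €7.3600/unit/yr
EOQ = √(2DS/H) = √(2 × 18,600 × 200 / 7.36)
    = √(1,010,869.57) ≈ 1,005.42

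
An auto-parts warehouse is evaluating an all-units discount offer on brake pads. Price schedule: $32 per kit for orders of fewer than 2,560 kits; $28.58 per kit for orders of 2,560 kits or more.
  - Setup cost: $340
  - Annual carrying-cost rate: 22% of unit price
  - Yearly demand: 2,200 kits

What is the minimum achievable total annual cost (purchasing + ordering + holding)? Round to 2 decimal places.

$71,216.32

H₁ = 22%×$32 = $7.0400;  H₂ = 22%×$28.58 = $6.2876
EOQ₁ = √(2×2,200×340/7.0400) = 460.98  (< 2,560, feasible at tier 1)
EOQ₂ = √(2×2,200×340/6.2876) = 487.78  (< 2,560 → use Q = 2,560 at tier-2 price)
TC(tier 1 (EOQ₁), Q≈461.0) = $73,645.28
TC(tier 2, Q≈2,560.0) = $71,216.32
Minimum at tier 2: $71,216.32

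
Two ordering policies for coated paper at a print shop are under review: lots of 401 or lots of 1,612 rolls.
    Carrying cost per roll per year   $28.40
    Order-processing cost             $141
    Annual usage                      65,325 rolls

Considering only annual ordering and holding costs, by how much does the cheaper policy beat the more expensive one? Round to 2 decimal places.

$59.53

TC(Q) = (D/Q)S + (Q/2)H
TC(401) = (65,325/401)×141 + (401/2)×28.4 = $28,663.84
TC(1,612) = (65,325/1,612)×141 + (1,612/2)×28.4 = $28,604.31
Cheaper: Q = 1,612.  Difference = $59.53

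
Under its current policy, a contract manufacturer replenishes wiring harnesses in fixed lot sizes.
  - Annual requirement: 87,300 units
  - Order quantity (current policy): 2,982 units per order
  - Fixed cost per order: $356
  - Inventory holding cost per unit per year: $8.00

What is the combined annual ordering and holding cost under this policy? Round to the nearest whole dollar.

$22,350

Ordering: D/Q × S = 87,300/2,982 × $356 = $10,422.13
Holding:  Q/2 × H = 2,982/2 × $8 = $11,928.00
Total = $10,422.13 + $11,928.00 = $22,350.13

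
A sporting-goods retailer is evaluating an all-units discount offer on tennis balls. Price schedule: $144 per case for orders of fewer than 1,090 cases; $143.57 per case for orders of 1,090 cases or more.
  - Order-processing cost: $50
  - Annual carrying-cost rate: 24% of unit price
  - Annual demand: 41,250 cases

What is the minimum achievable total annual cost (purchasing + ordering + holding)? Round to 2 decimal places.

H₁ = 24%×$144 = $34.5600;  H₂ = 24%×$143.57 = $34.4568
EOQ₁ = √(2×41,250×50/34.5600) = 345.48  (< 1,090, feasible at tier 1)
EOQ₂ = √(2×41,250×50/34.4568) = 346.00  (< 1,090 → use Q = 1,090 at tier-2 price)
TC(tier 1 (EOQ₁), Q≈345.5) = $5,951,939.85
TC(tier 2, Q≈1,090.0) = $5,942,933.66
Minimum at tier 2: $5,942,933.66

$5,942,933.66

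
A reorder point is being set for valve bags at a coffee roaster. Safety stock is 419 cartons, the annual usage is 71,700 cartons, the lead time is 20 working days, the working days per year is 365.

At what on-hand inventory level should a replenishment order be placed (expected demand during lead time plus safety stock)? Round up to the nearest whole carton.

Daily demand d = 71,700 / 365 = 196.438 cartons/day
Demand during lead time = 196.438 × 20 = 3,928.77
Reorder point = 3,928.77 + 419 = 4,347.77 → round up

4,348 cartons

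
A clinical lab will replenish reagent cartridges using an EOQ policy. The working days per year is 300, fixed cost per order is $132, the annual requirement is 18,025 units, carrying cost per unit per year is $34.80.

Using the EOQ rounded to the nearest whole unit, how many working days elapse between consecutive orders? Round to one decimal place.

Q* = √(2·D·S / H) = √(2·18,025·132 / 34.8) = √136,741.4 ≈ 369.79 → Q = 370 units
Cycle time = (working days × Q)/D = (300 × 370) / 18,025 = 6.158 days

6.2 days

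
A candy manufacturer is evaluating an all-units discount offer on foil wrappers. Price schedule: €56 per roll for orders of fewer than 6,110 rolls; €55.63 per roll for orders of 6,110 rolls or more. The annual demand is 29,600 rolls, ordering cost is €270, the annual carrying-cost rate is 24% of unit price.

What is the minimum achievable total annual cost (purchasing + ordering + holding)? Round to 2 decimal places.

H₁ = 24%×€56 = €13.4400;  H₂ = 24%×€55.63 = €13.3512
EOQ₁ = √(2×29,600×270/13.4400) = 1,090.54  (< 6,110, feasible at tier 1)
EOQ₂ = √(2×29,600×270/13.3512) = 1,094.16  (< 6,110 → use Q = 6,110 at tier-2 price)
TC(tier 1 (EOQ₁), Q≈1,090.5) = €1,672,256.91
TC(tier 2, Q≈6,110.0) = €1,688,743.94
Minimum at tier 1 (EOQ₁): €1,672,256.91

€1,672,256.91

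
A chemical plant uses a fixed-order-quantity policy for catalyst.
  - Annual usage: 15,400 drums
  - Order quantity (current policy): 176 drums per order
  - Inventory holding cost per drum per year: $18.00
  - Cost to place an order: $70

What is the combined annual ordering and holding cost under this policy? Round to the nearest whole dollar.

Annual ordering cost = (D/Q)·S = (15,400/176) × 70 = $6,125.00
Annual holding cost  = (Q/2)·H = (176/2) × 18 = $1,584.00
Total = $6,125.00 + $1,584.00 = $7,709.00

$7,709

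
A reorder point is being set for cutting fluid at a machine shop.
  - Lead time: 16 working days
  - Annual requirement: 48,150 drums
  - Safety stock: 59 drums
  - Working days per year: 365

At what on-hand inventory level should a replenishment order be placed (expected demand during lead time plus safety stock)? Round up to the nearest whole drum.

2,170 drums

Daily demand d = 48,150 / 365 = 131.918 drums/day
Demand during lead time = 131.918 × 16 = 2,110.68
Reorder point = 2,110.68 + 59 = 2,169.68 → round up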